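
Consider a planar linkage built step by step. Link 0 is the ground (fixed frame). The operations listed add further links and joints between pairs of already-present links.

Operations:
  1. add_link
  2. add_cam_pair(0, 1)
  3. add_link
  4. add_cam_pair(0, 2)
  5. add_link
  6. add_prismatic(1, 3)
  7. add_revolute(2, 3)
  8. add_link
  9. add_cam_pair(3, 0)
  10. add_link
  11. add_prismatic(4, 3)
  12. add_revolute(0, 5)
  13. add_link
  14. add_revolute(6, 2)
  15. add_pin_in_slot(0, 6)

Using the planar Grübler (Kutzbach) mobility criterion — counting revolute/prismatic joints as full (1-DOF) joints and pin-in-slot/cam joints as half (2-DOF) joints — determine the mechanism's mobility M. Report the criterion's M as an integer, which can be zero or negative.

(L,J1,J2)=(1,0,0); link0 fixed
link1: (2,0,0)
C 0-1 [J2]: (2,0,1)
link2: (3,0,1)
C 0-2 [J2]: (3,0,2)
link3: (4,0,2)
P 1-3 [J1]: (4,1,2)
R 2-3 [J1]: (4,2,2)
link4: (5,2,2)
C 3-0 [J2]: (5,2,3)
link5: (6,2,3)
P 4-3 [J1]: (6,3,3)
R 0-5 [J1]: (6,4,3)
link6: (7,4,3)
R 6-2 [J1]: (7,5,3)
PS 0-6 [J2]: (7,5,4)
Grübler: 3·6 − 2·5 − 4 = 4

M = 4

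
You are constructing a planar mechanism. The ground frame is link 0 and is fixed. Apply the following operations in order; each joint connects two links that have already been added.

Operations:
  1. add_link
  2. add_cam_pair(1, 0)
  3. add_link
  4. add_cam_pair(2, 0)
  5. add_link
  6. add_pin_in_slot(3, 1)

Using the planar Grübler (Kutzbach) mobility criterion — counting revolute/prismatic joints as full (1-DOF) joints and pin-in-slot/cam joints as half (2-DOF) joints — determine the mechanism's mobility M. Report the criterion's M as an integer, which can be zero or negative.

M = 6

link 0 = ground. State L|J1|J2 = 1|0|0
+link1  2|0|0
C(1,0) f=2→J2  2|0|1
+link2  3|0|1
C(2,0) f=2→J2  3|0|2
+link3  4|0|2
PS(3,1) f=2→J2  4|0|3
M = 3(4−1)−2·0−3 = 9−0−3 = 6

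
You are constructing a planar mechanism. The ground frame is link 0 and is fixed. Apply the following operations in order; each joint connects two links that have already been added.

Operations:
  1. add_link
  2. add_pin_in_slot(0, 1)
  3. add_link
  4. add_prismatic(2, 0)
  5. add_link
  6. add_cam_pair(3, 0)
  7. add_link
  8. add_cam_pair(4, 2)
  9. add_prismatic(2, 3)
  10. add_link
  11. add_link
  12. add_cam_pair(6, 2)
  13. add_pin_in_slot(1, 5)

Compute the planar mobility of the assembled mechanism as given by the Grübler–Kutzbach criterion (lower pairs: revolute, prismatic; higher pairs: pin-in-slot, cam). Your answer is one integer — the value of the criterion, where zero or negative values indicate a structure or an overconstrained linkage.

link 0 = ground. State L|J1|J2 = 1|0|0
+link1  2|0|0
PS(0,1) f=2→J2  2|0|1
+link2  3|0|1
P(2,0) f=1→J1  3|1|1
+link3  4|1|1
C(3,0) f=2→J2  4|1|2
+link4  5|1|2
C(4,2) f=2→J2  5|1|3
P(2,3) f=1→J1  5|2|3
+link5  6|2|3
+link6  7|2|3
C(6,2) f=2→J2  7|2|4
PS(1,5) f=2→J2  7|2|5
M = 3(7−1)−2·2−5 = 18−4−5 = 9

M = 9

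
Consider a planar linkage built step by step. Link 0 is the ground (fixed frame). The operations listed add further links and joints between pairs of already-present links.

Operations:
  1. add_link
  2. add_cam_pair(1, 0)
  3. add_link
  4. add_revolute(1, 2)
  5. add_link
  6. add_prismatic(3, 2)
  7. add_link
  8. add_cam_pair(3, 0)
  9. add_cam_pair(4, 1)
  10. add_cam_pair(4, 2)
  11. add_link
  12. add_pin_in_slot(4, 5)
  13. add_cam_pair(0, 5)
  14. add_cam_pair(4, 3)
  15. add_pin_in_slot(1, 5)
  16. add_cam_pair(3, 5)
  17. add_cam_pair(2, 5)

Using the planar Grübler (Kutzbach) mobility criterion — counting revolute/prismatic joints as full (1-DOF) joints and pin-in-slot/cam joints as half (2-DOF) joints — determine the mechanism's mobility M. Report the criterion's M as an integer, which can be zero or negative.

M = 1

(L,J1,J2)=(1,0,0); link0 fixed
link1: (2,0,0)
C 1-0 [J2]: (2,0,1)
link2: (3,0,1)
R 1-2 [J1]: (3,1,1)
link3: (4,1,1)
P 3-2 [J1]: (4,2,1)
link4: (5,2,1)
C 3-0 [J2]: (5,2,2)
C 4-1 [J2]: (5,2,3)
C 4-2 [J2]: (5,2,4)
link5: (6,2,4)
PS 4-5 [J2]: (6,2,5)
C 0-5 [J2]: (6,2,6)
C 4-3 [J2]: (6,2,7)
PS 1-5 [J2]: (6,2,8)
C 3-5 [J2]: (6,2,9)
C 2-5 [J2]: (6,2,10)
Grübler: 3·5 − 2·2 − 10 = 1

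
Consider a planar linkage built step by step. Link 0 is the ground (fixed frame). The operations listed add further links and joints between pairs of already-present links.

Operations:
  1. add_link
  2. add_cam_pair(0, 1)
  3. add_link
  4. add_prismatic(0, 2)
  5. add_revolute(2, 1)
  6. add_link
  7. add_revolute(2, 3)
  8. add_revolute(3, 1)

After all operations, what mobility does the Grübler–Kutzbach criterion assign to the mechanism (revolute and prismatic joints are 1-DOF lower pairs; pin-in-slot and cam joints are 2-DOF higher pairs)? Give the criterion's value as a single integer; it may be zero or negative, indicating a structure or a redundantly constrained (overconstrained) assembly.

L=1 J1=0 J2=0
add link → L=2 J1=0 J2=0
C@0,1 dof=2 J2 → L=2 J1=0 J2=1
add link → L=3 J1=0 J2=1
P@0,2 dof=1 J1 → L=3 J1=1 J2=1
R@2,1 dof=1 J1 → L=3 J1=2 J2=1
add link → L=4 J1=2 J2=1
R@2,3 dof=1 J1 → L=4 J1=3 J2=1
R@3,1 dof=1 J1 → L=4 J1=4 J2=1
M=3(L−1)−2J1−J2=3·3−2·4−1=0

M = 0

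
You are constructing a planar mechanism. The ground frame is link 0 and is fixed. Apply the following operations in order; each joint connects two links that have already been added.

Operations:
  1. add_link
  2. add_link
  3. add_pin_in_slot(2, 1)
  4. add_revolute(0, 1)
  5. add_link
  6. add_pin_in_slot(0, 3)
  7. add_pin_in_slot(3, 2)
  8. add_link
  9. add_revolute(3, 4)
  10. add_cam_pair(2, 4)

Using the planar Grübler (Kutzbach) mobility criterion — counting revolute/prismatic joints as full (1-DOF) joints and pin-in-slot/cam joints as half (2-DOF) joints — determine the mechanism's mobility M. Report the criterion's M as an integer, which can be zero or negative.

link 0 = ground. State L|J1|J2 = 1|0|0
+link1  2|0|0
+link2  3|0|0
PS(2,1) f=2→J2  3|0|1
R(0,1) f=1→J1  3|1|1
+link3  4|1|1
PS(0,3) f=2→J2  4|1|2
PS(3,2) f=2→J2  4|1|3
+link4  5|1|3
R(3,4) f=1→J1  5|2|3
C(2,4) f=2→J2  5|2|4
M = 3(5−1)−2·2−4 = 12−4−4 = 4

M = 4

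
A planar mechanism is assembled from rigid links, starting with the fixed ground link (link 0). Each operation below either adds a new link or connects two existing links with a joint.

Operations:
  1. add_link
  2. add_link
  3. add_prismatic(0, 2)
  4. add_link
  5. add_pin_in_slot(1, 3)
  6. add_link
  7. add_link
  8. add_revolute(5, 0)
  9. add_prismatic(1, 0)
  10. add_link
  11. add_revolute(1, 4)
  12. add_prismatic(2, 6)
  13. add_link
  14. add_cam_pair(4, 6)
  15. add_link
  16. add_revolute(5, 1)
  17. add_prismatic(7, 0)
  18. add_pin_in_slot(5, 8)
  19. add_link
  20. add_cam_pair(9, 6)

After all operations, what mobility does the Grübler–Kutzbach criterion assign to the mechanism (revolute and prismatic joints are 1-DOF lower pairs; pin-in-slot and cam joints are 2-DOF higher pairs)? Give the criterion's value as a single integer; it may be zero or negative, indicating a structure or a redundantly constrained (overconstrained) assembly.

M = 9

link 0 = ground. State L|J1|J2 = 1|0|0
+link1  2|0|0
+link2  3|0|0
P(0,2) f=1→J1  3|1|0
+link3  4|1|0
PS(1,3) f=2→J2  4|1|1
+link4  5|1|1
+link5  6|1|1
R(5,0) f=1→J1  6|2|1
P(1,0) f=1→J1  6|3|1
+link6  7|3|1
R(1,4) f=1→J1  7|4|1
P(2,6) f=1→J1  7|5|1
+link7  8|5|1
C(4,6) f=2→J2  8|5|2
+link8  9|5|2
R(5,1) f=1→J1  9|6|2
P(7,0) f=1→J1  9|7|2
PS(5,8) f=2→J2  9|7|3
+link9  10|7|3
C(9,6) f=2→J2  10|7|4
M = 3(10−1)−2·7−4 = 27−14−4 = 9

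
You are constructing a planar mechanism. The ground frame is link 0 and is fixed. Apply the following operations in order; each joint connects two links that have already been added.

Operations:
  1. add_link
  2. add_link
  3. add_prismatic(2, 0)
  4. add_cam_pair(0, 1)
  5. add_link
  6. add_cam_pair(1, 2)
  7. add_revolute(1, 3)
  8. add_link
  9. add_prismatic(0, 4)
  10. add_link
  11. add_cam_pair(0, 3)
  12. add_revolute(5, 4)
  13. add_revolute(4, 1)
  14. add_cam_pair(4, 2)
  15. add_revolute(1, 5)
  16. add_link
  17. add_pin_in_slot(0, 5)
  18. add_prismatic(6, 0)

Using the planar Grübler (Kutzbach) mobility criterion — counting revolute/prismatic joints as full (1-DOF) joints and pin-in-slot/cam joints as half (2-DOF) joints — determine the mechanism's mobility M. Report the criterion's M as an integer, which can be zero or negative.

M = -1

ground; <1,0,0>
#1 <2,0,0>
#2 <3,0,0>
P:2↔0 J1 <3,1,0>
C:0↔1 J2 <3,1,1>
#3 <4,1,1>
C:1↔2 J2 <4,1,2>
R:1↔3 J1 <4,2,2>
#4 <5,2,2>
P:0↔4 J1 <5,3,2>
#5 <6,3,2>
C:0↔3 J2 <6,3,3>
R:5↔4 J1 <6,4,3>
R:4↔1 J1 <6,5,3>
C:4↔2 J2 <6,5,4>
R:1↔5 J1 <6,6,4>
#6 <7,6,4>
PS:0↔5 J2 <7,6,5>
P:6↔0 J1 <7,7,5>
3×6 − 2×7 − 1×5 = -1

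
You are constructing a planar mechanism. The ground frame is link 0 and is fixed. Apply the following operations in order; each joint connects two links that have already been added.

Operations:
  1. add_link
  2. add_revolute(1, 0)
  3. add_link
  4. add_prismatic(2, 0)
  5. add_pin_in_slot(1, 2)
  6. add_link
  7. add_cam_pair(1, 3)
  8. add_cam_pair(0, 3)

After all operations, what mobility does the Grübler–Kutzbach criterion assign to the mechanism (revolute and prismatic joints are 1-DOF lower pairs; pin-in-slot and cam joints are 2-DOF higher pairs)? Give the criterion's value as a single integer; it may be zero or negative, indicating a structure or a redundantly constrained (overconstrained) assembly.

M = 2

link 0 = ground. State L|J1|J2 = 1|0|0
+link1  2|0|0
R(1,0) f=1→J1  2|1|0
+link2  3|1|0
P(2,0) f=1→J1  3|2|0
PS(1,2) f=2→J2  3|2|1
+link3  4|2|1
C(1,3) f=2→J2  4|2|2
C(0,3) f=2→J2  4|2|3
M = 3(4−1)−2·2−3 = 9−4−3 = 2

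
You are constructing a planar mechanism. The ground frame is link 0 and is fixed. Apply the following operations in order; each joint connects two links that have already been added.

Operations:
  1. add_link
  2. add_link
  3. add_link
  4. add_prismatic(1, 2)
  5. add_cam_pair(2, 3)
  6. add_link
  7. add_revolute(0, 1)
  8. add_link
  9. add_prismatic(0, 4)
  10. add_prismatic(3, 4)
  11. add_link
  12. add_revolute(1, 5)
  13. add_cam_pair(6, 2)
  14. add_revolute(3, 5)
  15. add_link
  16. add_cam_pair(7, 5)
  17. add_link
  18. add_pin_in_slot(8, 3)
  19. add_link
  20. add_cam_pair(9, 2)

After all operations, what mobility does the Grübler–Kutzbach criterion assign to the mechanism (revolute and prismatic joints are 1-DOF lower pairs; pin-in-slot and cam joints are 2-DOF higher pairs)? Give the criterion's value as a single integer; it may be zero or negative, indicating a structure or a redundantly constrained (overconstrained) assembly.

M = 10

[1;0;0] (link 0 is ground)
L+ [2;0;0]
L+ [3;0;0]
L+ [4;0;0]
P(1,2)∈J1 [4;1;0]
C(2,3)∈J2 [4;1;1]
L+ [5;1;1]
R(0,1)∈J1 [5;2;1]
L+ [6;2;1]
P(0,4)∈J1 [6;3;1]
P(3,4)∈J1 [6;4;1]
L+ [7;4;1]
R(1,5)∈J1 [7;5;1]
C(6,2)∈J2 [7;5;2]
R(3,5)∈J1 [7;6;2]
L+ [8;6;2]
C(7,5)∈J2 [8;6;3]
L+ [9;6;3]
PS(8,3)∈J2 [9;6;4]
L+ [10;6;4]
C(9,2)∈J2 [10;6;5]
mobility = 27 − 12 − 5 = 10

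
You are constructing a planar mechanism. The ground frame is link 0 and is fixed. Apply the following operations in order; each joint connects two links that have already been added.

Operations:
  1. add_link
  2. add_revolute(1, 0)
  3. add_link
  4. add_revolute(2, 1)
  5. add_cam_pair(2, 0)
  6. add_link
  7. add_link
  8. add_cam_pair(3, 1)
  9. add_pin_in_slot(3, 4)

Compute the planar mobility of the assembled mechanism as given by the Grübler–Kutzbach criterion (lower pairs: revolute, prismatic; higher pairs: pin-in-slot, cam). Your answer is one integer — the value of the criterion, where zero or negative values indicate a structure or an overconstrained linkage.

L=1 J1=0 J2=0
add link → L=2 J1=0 J2=0
R@1,0 dof=1 J1 → L=2 J1=1 J2=0
add link → L=3 J1=1 J2=0
R@2,1 dof=1 J1 → L=3 J1=2 J2=0
C@2,0 dof=2 J2 → L=3 J1=2 J2=1
add link → L=4 J1=2 J2=1
add link → L=5 J1=2 J2=1
C@3,1 dof=2 J2 → L=5 J1=2 J2=2
PS@3,4 dof=2 J2 → L=5 J1=2 J2=3
M=3(L−1)−2J1−J2=3·4−2·2−3=5

M = 5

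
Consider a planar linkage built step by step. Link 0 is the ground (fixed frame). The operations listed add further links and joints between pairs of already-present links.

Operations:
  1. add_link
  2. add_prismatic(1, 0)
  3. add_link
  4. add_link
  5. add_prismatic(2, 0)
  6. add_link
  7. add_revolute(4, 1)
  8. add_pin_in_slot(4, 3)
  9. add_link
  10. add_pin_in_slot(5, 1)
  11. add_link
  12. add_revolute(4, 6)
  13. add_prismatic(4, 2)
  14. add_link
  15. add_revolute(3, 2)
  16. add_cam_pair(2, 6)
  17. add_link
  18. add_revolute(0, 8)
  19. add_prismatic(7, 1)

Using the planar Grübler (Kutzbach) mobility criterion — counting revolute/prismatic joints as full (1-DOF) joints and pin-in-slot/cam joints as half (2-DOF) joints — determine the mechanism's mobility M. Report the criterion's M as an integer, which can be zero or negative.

M = 5

ground; <1,0,0>
#1 <2,0,0>
P:1↔0 J1 <2,1,0>
#2 <3,1,0>
#3 <4,1,0>
P:2↔0 J1 <4,2,0>
#4 <5,2,0>
R:4↔1 J1 <5,3,0>
PS:4↔3 J2 <5,3,1>
#5 <6,3,1>
PS:5↔1 J2 <6,3,2>
#6 <7,3,2>
R:4↔6 J1 <7,4,2>
P:4↔2 J1 <7,5,2>
#7 <8,5,2>
R:3↔2 J1 <8,6,2>
C:2↔6 J2 <8,6,3>
#8 <9,6,3>
R:0↔8 J1 <9,7,3>
P:7↔1 J1 <9,8,3>
3×8 − 2×8 − 1×3 = 5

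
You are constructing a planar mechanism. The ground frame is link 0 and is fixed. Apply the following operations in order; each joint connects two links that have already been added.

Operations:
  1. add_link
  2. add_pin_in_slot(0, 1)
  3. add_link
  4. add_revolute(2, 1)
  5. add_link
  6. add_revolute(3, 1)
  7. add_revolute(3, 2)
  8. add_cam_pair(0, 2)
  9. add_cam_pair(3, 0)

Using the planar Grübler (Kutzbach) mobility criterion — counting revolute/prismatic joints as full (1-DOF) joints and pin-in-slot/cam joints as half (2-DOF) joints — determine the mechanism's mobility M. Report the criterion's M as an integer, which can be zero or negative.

M = 0

ground; <1,0,0>
#1 <2,0,0>
PS:0↔1 J2 <2,0,1>
#2 <3,0,1>
R:2↔1 J1 <3,1,1>
#3 <4,1,1>
R:3↔1 J1 <4,2,1>
R:3↔2 J1 <4,3,1>
C:0↔2 J2 <4,3,2>
C:3↔0 J2 <4,3,3>
3×3 − 2×3 − 1×3 = 0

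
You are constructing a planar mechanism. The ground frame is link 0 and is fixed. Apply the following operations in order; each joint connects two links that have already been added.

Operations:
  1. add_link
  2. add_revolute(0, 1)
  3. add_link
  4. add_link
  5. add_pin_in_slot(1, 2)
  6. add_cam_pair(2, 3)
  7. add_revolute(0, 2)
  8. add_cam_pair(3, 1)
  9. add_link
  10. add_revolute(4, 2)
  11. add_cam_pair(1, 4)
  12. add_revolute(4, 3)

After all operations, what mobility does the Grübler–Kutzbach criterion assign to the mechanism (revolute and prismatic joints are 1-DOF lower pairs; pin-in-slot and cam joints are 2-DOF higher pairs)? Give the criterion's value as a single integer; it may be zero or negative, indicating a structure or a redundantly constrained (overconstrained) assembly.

M = 0

(L,J1,J2)=(1,0,0); link0 fixed
link1: (2,0,0)
R 0-1 [J1]: (2,1,0)
link2: (3,1,0)
link3: (4,1,0)
PS 1-2 [J2]: (4,1,1)
C 2-3 [J2]: (4,1,2)
R 0-2 [J1]: (4,2,2)
C 3-1 [J2]: (4,2,3)
link4: (5,2,3)
R 4-2 [J1]: (5,3,3)
C 1-4 [J2]: (5,3,4)
R 4-3 [J1]: (5,4,4)
Grübler: 3·4 − 2·4 − 4 = 0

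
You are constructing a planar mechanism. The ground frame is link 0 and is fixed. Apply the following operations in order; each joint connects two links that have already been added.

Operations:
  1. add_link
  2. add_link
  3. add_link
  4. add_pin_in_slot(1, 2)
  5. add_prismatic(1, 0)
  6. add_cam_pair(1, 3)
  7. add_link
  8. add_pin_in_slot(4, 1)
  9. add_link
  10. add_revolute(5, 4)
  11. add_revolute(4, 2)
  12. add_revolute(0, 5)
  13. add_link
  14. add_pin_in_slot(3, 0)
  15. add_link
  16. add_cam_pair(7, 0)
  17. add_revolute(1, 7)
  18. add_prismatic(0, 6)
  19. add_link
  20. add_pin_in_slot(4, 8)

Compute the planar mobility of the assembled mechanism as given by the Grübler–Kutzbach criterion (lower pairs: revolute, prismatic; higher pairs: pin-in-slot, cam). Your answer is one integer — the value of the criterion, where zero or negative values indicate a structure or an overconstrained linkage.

M = 6

link 0 = ground. State L|J1|J2 = 1|0|0
+link1  2|0|0
+link2  3|0|0
+link3  4|0|0
PS(1,2) f=2→J2  4|0|1
P(1,0) f=1→J1  4|1|1
C(1,3) f=2→J2  4|1|2
+link4  5|1|2
PS(4,1) f=2→J2  5|1|3
+link5  6|1|3
R(5,4) f=1→J1  6|2|3
R(4,2) f=1→J1  6|3|3
R(0,5) f=1→J1  6|4|3
+link6  7|4|3
PS(3,0) f=2→J2  7|4|4
+link7  8|4|4
C(7,0) f=2→J2  8|4|5
R(1,7) f=1→J1  8|5|5
P(0,6) f=1→J1  8|6|5
+link8  9|6|5
PS(4,8) f=2→J2  9|6|6
M = 3(9−1)−2·6−6 = 24−12−6 = 6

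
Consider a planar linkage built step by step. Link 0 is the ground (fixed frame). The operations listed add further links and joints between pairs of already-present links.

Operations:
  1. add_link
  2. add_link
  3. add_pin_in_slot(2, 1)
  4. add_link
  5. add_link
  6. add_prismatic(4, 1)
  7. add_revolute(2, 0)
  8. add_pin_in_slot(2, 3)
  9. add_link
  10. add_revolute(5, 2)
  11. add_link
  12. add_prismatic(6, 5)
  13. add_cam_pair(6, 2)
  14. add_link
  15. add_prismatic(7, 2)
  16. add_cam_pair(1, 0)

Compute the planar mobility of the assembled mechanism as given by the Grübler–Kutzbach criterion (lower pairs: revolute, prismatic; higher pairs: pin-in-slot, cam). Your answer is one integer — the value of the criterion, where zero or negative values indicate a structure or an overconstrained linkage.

M = 7

L=1 J1=0 J2=0
add link → L=2 J1=0 J2=0
add link → L=3 J1=0 J2=0
PS@2,1 dof=2 J2 → L=3 J1=0 J2=1
add link → L=4 J1=0 J2=1
add link → L=5 J1=0 J2=1
P@4,1 dof=1 J1 → L=5 J1=1 J2=1
R@2,0 dof=1 J1 → L=5 J1=2 J2=1
PS@2,3 dof=2 J2 → L=5 J1=2 J2=2
add link → L=6 J1=2 J2=2
R@5,2 dof=1 J1 → L=6 J1=3 J2=2
add link → L=7 J1=3 J2=2
P@6,5 dof=1 J1 → L=7 J1=4 J2=2
C@6,2 dof=2 J2 → L=7 J1=4 J2=3
add link → L=8 J1=4 J2=3
P@7,2 dof=1 J1 → L=8 J1=5 J2=3
C@1,0 dof=2 J2 → L=8 J1=5 J2=4
M=3(L−1)−2J1−J2=3·7−2·5−4=7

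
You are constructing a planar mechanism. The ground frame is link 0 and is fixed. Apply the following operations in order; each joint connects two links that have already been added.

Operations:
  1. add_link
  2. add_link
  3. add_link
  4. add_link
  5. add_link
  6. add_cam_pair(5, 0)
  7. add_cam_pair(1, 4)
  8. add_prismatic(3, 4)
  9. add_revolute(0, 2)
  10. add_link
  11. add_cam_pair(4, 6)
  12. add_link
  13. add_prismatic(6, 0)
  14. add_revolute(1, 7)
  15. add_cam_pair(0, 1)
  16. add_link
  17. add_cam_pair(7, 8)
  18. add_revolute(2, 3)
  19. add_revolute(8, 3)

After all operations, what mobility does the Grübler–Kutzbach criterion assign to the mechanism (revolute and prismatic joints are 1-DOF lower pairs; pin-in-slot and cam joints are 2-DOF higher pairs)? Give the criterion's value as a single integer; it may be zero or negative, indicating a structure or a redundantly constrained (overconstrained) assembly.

L=1 J1=0 J2=0
add link → L=2 J1=0 J2=0
add link → L=3 J1=0 J2=0
add link → L=4 J1=0 J2=0
add link → L=5 J1=0 J2=0
add link → L=6 J1=0 J2=0
C@5,0 dof=2 J2 → L=6 J1=0 J2=1
C@1,4 dof=2 J2 → L=6 J1=0 J2=2
P@3,4 dof=1 J1 → L=6 J1=1 J2=2
R@0,2 dof=1 J1 → L=6 J1=2 J2=2
add link → L=7 J1=2 J2=2
C@4,6 dof=2 J2 → L=7 J1=2 J2=3
add link → L=8 J1=2 J2=3
P@6,0 dof=1 J1 → L=8 J1=3 J2=3
R@1,7 dof=1 J1 → L=8 J1=4 J2=3
C@0,1 dof=2 J2 → L=8 J1=4 J2=4
add link → L=9 J1=4 J2=4
C@7,8 dof=2 J2 → L=9 J1=4 J2=5
R@2,3 dof=1 J1 → L=9 J1=5 J2=5
R@8,3 dof=1 J1 → L=9 J1=6 J2=5
M=3(L−1)−2J1−J2=3·8−2·6−5=7

M = 7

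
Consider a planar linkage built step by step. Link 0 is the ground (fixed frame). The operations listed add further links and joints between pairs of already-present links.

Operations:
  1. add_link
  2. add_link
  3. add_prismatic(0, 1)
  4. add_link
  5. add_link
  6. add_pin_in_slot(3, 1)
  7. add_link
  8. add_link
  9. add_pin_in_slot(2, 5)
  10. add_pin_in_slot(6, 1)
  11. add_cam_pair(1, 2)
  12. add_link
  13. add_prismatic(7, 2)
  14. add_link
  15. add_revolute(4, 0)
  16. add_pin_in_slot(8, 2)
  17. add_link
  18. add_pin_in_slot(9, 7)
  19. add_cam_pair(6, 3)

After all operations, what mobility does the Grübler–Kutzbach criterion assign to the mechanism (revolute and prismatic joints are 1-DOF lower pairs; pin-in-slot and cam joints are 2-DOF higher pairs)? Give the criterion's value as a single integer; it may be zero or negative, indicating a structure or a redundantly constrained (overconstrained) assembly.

link 0 = ground. State L|J1|J2 = 1|0|0
+link1  2|0|0
+link2  3|0|0
P(0,1) f=1→J1  3|1|0
+link3  4|1|0
+link4  5|1|0
PS(3,1) f=2→J2  5|1|1
+link5  6|1|1
+link6  7|1|1
PS(2,5) f=2→J2  7|1|2
PS(6,1) f=2→J2  7|1|3
C(1,2) f=2→J2  7|1|4
+link7  8|1|4
P(7,2) f=1→J1  8|2|4
+link8  9|2|4
R(4,0) f=1→J1  9|3|4
PS(8,2) f=2→J2  9|3|5
+link9  10|3|5
PS(9,7) f=2→J2  10|3|6
C(6,3) f=2→J2  10|3|7
M = 3(10−1)−2·3−7 = 27−6−7 = 14

M = 14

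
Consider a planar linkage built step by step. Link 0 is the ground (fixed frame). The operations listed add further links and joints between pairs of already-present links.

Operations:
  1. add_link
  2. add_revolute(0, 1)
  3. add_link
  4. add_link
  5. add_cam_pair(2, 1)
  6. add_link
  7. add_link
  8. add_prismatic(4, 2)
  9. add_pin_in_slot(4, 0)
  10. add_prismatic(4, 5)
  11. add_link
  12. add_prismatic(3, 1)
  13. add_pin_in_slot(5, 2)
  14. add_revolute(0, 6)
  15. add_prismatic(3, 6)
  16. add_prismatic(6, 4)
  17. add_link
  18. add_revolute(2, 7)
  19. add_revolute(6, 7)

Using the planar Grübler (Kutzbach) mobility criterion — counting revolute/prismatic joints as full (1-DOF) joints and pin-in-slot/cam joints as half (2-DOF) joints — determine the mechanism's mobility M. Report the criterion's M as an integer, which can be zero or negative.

ground; <1,0,0>
#1 <2,0,0>
R:0↔1 J1 <2,1,0>
#2 <3,1,0>
#3 <4,1,0>
C:2↔1 J2 <4,1,1>
#4 <5,1,1>
#5 <6,1,1>
P:4↔2 J1 <6,2,1>
PS:4↔0 J2 <6,2,2>
P:4↔5 J1 <6,3,2>
#6 <7,3,2>
P:3↔1 J1 <7,4,2>
PS:5↔2 J2 <7,4,3>
R:0↔6 J1 <7,5,3>
P:3↔6 J1 <7,6,3>
P:6↔4 J1 <7,7,3>
#7 <8,7,3>
R:2↔7 J1 <8,8,3>
R:6↔7 J1 <8,9,3>
3×7 − 2×9 − 1×3 = 0

M = 0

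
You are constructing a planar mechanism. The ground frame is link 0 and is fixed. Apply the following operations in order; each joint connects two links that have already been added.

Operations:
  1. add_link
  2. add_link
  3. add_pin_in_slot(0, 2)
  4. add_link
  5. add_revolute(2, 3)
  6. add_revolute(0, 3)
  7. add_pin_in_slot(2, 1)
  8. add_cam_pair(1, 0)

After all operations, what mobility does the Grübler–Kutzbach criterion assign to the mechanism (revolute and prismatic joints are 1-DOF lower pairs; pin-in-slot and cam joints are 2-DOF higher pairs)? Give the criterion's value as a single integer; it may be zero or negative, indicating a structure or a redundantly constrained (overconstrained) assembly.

L=1 J1=0 J2=0
add link → L=2 J1=0 J2=0
add link → L=3 J1=0 J2=0
PS@0,2 dof=2 J2 → L=3 J1=0 J2=1
add link → L=4 J1=0 J2=1
R@2,3 dof=1 J1 → L=4 J1=1 J2=1
R@0,3 dof=1 J1 → L=4 J1=2 J2=1
PS@2,1 dof=2 J2 → L=4 J1=2 J2=2
C@1,0 dof=2 J2 → L=4 J1=2 J2=3
M=3(L−1)−2J1−J2=3·3−2·2−3=2

M = 2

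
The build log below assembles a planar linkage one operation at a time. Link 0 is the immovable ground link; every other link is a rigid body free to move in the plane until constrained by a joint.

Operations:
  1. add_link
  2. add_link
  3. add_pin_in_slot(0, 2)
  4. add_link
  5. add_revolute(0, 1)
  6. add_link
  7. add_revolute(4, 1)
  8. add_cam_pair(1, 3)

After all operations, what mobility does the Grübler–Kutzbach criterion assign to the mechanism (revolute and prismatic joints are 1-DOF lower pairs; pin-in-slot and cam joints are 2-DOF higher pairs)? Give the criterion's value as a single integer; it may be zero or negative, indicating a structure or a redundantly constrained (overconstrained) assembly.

(L,J1,J2)=(1,0,0); link0 fixed
link1: (2,0,0)
link2: (3,0,0)
PS 0-2 [J2]: (3,0,1)
link3: (4,0,1)
R 0-1 [J1]: (4,1,1)
link4: (5,1,1)
R 4-1 [J1]: (5,2,1)
C 1-3 [J2]: (5,2,2)
Grübler: 3·4 − 2·2 − 2 = 6

M = 6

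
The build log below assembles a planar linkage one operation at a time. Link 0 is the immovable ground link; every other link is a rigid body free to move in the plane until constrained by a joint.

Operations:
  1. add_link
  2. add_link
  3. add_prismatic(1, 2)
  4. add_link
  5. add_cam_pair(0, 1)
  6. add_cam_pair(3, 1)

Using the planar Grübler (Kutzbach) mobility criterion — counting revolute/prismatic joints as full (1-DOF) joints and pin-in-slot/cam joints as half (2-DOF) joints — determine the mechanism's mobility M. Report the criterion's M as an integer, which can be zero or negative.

M = 5

ground; <1,0,0>
#1 <2,0,0>
#2 <3,0,0>
P:1↔2 J1 <3,1,0>
#3 <4,1,0>
C:0↔1 J2 <4,1,1>
C:3↔1 J2 <4,1,2>
3×3 − 2×1 − 1×2 = 5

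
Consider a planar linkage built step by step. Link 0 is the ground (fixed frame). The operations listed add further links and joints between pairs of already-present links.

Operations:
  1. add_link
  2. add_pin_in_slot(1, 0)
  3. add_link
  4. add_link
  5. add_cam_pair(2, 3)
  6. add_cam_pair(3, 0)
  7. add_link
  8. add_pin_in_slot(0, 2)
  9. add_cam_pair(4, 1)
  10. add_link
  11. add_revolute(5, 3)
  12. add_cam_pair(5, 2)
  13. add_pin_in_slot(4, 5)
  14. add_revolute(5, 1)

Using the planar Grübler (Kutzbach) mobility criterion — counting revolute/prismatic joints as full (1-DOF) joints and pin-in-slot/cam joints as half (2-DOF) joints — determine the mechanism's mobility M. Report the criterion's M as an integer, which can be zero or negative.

L=1 J1=0 J2=0
add link → L=2 J1=0 J2=0
PS@1,0 dof=2 J2 → L=2 J1=0 J2=1
add link → L=3 J1=0 J2=1
add link → L=4 J1=0 J2=1
C@2,3 dof=2 J2 → L=4 J1=0 J2=2
C@3,0 dof=2 J2 → L=4 J1=0 J2=3
add link → L=5 J1=0 J2=3
PS@0,2 dof=2 J2 → L=5 J1=0 J2=4
C@4,1 dof=2 J2 → L=5 J1=0 J2=5
add link → L=6 J1=0 J2=5
R@5,3 dof=1 J1 → L=6 J1=1 J2=5
C@5,2 dof=2 J2 → L=6 J1=1 J2=6
PS@4,5 dof=2 J2 → L=6 J1=1 J2=7
R@5,1 dof=1 J1 → L=6 J1=2 J2=7
M=3(L−1)−2J1−J2=3·5−2·2−7=4

M = 4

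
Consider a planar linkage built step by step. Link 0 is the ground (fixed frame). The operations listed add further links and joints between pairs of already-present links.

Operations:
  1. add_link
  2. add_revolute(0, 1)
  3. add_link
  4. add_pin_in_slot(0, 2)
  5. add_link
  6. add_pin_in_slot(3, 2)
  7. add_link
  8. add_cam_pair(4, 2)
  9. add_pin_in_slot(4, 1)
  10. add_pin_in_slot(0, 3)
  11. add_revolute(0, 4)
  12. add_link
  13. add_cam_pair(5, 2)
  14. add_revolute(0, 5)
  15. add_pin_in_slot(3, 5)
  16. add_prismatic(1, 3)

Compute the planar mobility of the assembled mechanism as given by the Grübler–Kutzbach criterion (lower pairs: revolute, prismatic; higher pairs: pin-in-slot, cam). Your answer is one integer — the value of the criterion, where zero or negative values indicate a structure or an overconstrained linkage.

ground; <1,0,0>
#1 <2,0,0>
R:0↔1 J1 <2,1,0>
#2 <3,1,0>
PS:0↔2 J2 <3,1,1>
#3 <4,1,1>
PS:3↔2 J2 <4,1,2>
#4 <5,1,2>
C:4↔2 J2 <5,1,3>
PS:4↔1 J2 <5,1,4>
PS:0↔3 J2 <5,1,5>
R:0↔4 J1 <5,2,5>
#5 <6,2,5>
C:5↔2 J2 <6,2,6>
R:0↔5 J1 <6,3,6>
PS:3↔5 J2 <6,3,7>
P:1↔3 J1 <6,4,7>
3×5 − 2×4 − 1×7 = 0

M = 0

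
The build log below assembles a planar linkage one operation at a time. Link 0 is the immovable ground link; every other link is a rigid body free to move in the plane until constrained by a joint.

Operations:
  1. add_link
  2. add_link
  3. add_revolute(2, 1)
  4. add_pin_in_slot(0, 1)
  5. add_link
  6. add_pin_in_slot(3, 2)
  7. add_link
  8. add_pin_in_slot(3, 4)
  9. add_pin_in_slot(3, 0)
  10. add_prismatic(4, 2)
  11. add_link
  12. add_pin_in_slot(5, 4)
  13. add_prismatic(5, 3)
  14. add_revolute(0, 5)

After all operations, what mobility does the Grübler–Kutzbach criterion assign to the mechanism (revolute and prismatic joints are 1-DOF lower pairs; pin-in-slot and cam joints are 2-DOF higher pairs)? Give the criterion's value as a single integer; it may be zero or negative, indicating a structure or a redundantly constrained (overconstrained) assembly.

(L,J1,J2)=(1,0,0); link0 fixed
link1: (2,0,0)
link2: (3,0,0)
R 2-1 [J1]: (3,1,0)
PS 0-1 [J2]: (3,1,1)
link3: (4,1,1)
PS 3-2 [J2]: (4,1,2)
link4: (5,1,2)
PS 3-4 [J2]: (5,1,3)
PS 3-0 [J2]: (5,1,4)
P 4-2 [J1]: (5,2,4)
link5: (6,2,4)
PS 5-4 [J2]: (6,2,5)
P 5-3 [J1]: (6,3,5)
R 0-5 [J1]: (6,4,5)
Grübler: 3·5 − 2·4 − 5 = 2

M = 2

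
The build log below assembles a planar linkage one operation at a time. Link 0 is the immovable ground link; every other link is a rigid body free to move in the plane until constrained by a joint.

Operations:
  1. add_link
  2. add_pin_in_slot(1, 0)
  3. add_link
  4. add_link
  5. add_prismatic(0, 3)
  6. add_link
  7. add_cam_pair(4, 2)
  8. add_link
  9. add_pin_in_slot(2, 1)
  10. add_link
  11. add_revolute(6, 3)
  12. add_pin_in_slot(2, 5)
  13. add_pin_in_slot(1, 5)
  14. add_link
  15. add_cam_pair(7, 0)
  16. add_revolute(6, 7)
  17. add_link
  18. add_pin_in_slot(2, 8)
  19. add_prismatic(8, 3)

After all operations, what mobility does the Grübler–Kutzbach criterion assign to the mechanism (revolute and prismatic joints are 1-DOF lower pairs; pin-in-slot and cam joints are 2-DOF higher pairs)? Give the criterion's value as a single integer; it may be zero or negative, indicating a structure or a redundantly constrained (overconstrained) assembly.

M = 9

[1;0;0] (link 0 is ground)
L+ [2;0;0]
PS(1,0)∈J2 [2;0;1]
L+ [3;0;1]
L+ [4;0;1]
P(0,3)∈J1 [4;1;1]
L+ [5;1;1]
C(4,2)∈J2 [5;1;2]
L+ [6;1;2]
PS(2,1)∈J2 [6;1;3]
L+ [7;1;3]
R(6,3)∈J1 [7;2;3]
PS(2,5)∈J2 [7;2;4]
PS(1,5)∈J2 [7;2;5]
L+ [8;2;5]
C(7,0)∈J2 [8;2;6]
R(6,7)∈J1 [8;3;6]
L+ [9;3;6]
PS(2,8)∈J2 [9;3;7]
P(8,3)∈J1 [9;4;7]
mobility = 24 − 8 − 7 = 9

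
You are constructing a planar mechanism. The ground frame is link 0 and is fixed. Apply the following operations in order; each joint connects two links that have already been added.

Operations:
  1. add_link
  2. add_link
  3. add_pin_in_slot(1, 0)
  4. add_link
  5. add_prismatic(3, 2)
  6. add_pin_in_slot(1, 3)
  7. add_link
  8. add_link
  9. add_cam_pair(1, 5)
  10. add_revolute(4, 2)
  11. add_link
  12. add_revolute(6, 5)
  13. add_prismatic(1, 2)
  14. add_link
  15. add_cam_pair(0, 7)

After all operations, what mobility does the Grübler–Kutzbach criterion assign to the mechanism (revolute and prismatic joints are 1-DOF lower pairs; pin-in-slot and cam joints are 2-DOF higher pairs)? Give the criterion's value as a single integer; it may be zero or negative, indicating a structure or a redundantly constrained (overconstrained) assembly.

M = 9

link 0 = ground. State L|J1|J2 = 1|0|0
+link1  2|0|0
+link2  3|0|0
PS(1,0) f=2→J2  3|0|1
+link3  4|0|1
P(3,2) f=1→J1  4|1|1
PS(1,3) f=2→J2  4|1|2
+link4  5|1|2
+link5  6|1|2
C(1,5) f=2→J2  6|1|3
R(4,2) f=1→J1  6|2|3
+link6  7|2|3
R(6,5) f=1→J1  7|3|3
P(1,2) f=1→J1  7|4|3
+link7  8|4|3
C(0,7) f=2→J2  8|4|4
M = 3(8−1)−2·4−4 = 21−8−4 = 9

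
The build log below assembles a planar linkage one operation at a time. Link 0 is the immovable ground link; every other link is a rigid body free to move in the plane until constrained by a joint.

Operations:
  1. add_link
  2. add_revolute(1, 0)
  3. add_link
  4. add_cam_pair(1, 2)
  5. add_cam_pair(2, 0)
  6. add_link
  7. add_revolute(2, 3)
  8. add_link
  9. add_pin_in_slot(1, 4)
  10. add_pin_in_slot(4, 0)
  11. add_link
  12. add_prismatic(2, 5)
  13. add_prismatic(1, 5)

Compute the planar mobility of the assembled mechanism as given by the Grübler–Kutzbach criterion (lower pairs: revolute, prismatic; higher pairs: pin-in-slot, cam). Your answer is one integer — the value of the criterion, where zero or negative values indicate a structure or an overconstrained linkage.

L=1 J1=0 J2=0
add link → L=2 J1=0 J2=0
R@1,0 dof=1 J1 → L=2 J1=1 J2=0
add link → L=3 J1=1 J2=0
C@1,2 dof=2 J2 → L=3 J1=1 J2=1
C@2,0 dof=2 J2 → L=3 J1=1 J2=2
add link → L=4 J1=1 J2=2
R@2,3 dof=1 J1 → L=4 J1=2 J2=2
add link → L=5 J1=2 J2=2
PS@1,4 dof=2 J2 → L=5 J1=2 J2=3
PS@4,0 dof=2 J2 → L=5 J1=2 J2=4
add link → L=6 J1=2 J2=4
P@2,5 dof=1 J1 → L=6 J1=3 J2=4
P@1,5 dof=1 J1 → L=6 J1=4 J2=4
M=3(L−1)−2J1−J2=3·5−2·4−4=3

M = 3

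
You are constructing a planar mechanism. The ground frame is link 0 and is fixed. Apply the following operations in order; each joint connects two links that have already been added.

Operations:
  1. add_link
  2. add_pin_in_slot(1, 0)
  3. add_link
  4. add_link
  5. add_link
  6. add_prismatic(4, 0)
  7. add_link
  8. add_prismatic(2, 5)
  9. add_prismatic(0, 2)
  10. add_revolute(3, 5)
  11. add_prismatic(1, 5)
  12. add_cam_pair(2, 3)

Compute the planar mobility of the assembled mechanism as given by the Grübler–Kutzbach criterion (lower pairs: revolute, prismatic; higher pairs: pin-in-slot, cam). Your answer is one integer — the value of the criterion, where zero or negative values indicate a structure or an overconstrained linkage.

M = 3

(L,J1,J2)=(1,0,0); link0 fixed
link1: (2,0,0)
PS 1-0 [J2]: (2,0,1)
link2: (3,0,1)
link3: (4,0,1)
link4: (5,0,1)
P 4-0 [J1]: (5,1,1)
link5: (6,1,1)
P 2-5 [J1]: (6,2,1)
P 0-2 [J1]: (6,3,1)
R 3-5 [J1]: (6,4,1)
P 1-5 [J1]: (6,5,1)
C 2-3 [J2]: (6,5,2)
Grübler: 3·5 − 2·5 − 2 = 3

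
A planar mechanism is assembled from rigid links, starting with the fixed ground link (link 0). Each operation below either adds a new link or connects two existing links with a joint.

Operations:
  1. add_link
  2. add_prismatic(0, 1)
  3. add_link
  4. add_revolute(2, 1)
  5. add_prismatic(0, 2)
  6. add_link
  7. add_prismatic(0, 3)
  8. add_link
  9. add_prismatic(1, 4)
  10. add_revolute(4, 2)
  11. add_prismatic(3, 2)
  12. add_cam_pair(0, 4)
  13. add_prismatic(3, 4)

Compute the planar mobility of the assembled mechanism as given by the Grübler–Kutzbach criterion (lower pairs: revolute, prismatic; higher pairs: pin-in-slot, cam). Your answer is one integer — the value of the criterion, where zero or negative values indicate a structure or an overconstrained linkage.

M = -5

L=1 J1=0 J2=0
add link → L=2 J1=0 J2=0
P@0,1 dof=1 J1 → L=2 J1=1 J2=0
add link → L=3 J1=1 J2=0
R@2,1 dof=1 J1 → L=3 J1=2 J2=0
P@0,2 dof=1 J1 → L=3 J1=3 J2=0
add link → L=4 J1=3 J2=0
P@0,3 dof=1 J1 → L=4 J1=4 J2=0
add link → L=5 J1=4 J2=0
P@1,4 dof=1 J1 → L=5 J1=5 J2=0
R@4,2 dof=1 J1 → L=5 J1=6 J2=0
P@3,2 dof=1 J1 → L=5 J1=7 J2=0
C@0,4 dof=2 J2 → L=5 J1=7 J2=1
P@3,4 dof=1 J1 → L=5 J1=8 J2=1
M=3(L−1)−2J1−J2=3·4−2·8−1=-5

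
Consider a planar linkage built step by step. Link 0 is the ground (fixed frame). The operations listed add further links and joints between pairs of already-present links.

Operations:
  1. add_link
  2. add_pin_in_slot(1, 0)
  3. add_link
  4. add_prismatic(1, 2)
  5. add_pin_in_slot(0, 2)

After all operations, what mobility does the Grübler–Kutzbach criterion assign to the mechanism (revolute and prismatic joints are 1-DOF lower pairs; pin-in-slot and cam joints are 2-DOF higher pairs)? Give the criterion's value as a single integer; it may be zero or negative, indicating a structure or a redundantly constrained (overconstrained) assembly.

[1;0;0] (link 0 is ground)
L+ [2;0;0]
PS(1,0)∈J2 [2;0;1]
L+ [3;0;1]
P(1,2)∈J1 [3;1;1]
PS(0,2)∈J2 [3;1;2]
mobility = 6 − 2 − 2 = 2

M = 2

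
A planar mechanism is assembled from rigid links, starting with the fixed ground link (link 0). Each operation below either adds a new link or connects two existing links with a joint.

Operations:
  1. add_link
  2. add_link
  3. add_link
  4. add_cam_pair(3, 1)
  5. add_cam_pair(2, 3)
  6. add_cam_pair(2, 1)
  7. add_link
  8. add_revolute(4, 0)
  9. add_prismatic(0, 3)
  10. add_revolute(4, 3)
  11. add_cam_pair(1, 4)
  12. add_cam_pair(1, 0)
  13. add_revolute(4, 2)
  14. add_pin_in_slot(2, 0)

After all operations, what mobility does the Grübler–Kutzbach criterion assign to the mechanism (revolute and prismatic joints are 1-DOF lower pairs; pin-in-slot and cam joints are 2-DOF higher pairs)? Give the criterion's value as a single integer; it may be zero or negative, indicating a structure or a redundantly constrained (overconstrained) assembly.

M = -2

link 0 = ground. State L|J1|J2 = 1|0|0
+link1  2|0|0
+link2  3|0|0
+link3  4|0|0
C(3,1) f=2→J2  4|0|1
C(2,3) f=2→J2  4|0|2
C(2,1) f=2→J2  4|0|3
+link4  5|0|3
R(4,0) f=1→J1  5|1|3
P(0,3) f=1→J1  5|2|3
R(4,3) f=1→J1  5|3|3
C(1,4) f=2→J2  5|3|4
C(1,0) f=2→J2  5|3|5
R(4,2) f=1→J1  5|4|5
PS(2,0) f=2→J2  5|4|6
M = 3(5−1)−2·4−6 = 12−8−6 = -2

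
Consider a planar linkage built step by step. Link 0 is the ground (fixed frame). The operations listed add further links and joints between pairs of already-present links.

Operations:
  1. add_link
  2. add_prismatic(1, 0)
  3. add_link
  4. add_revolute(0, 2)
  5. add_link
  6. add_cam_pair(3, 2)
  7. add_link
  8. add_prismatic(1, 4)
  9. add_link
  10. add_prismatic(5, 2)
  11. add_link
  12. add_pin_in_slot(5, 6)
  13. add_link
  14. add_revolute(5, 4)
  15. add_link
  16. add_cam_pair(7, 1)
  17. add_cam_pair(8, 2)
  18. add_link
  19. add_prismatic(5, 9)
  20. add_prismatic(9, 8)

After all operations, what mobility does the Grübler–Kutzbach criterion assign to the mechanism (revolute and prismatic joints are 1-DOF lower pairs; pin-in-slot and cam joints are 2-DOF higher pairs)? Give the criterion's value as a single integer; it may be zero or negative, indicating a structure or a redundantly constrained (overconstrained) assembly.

link 0 = ground. State L|J1|J2 = 1|0|0
+link1  2|0|0
P(1,0) f=1→J1  2|1|0
+link2  3|1|0
R(0,2) f=1→J1  3|2|0
+link3  4|2|0
C(3,2) f=2→J2  4|2|1
+link4  5|2|1
P(1,4) f=1→J1  5|3|1
+link5  6|3|1
P(5,2) f=1→J1  6|4|1
+link6  7|4|1
PS(5,6) f=2→J2  7|4|2
+link7  8|4|2
R(5,4) f=1→J1  8|5|2
+link8  9|5|2
C(7,1) f=2→J2  9|5|3
C(8,2) f=2→J2  9|5|4
+link9  10|5|4
P(5,9) f=1→J1  10|6|4
P(9,8) f=1→J1  10|7|4
M = 3(10−1)−2·7−4 = 27−14−4 = 9

M = 9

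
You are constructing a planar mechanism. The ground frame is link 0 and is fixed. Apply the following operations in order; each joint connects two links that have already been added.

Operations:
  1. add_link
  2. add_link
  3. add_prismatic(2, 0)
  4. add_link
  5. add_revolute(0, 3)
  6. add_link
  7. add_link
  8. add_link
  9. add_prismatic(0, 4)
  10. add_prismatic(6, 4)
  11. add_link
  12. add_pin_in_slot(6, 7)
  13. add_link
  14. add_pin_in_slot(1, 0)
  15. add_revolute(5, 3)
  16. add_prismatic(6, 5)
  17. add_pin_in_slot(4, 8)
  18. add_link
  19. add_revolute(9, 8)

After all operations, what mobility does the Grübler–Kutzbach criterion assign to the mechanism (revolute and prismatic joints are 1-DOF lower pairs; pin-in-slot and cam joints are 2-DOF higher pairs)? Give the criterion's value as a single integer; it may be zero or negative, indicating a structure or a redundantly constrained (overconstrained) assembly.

M = 10

(L,J1,J2)=(1,0,0); link0 fixed
link1: (2,0,0)
link2: (3,0,0)
P 2-0 [J1]: (3,1,0)
link3: (4,1,0)
R 0-3 [J1]: (4,2,0)
link4: (5,2,0)
link5: (6,2,0)
link6: (7,2,0)
P 0-4 [J1]: (7,3,0)
P 6-4 [J1]: (7,4,0)
link7: (8,4,0)
PS 6-7 [J2]: (8,4,1)
link8: (9,4,1)
PS 1-0 [J2]: (9,4,2)
R 5-3 [J1]: (9,5,2)
P 6-5 [J1]: (9,6,2)
PS 4-8 [J2]: (9,6,3)
link9: (10,6,3)
R 9-8 [J1]: (10,7,3)
Grübler: 3·9 − 2·7 − 3 = 10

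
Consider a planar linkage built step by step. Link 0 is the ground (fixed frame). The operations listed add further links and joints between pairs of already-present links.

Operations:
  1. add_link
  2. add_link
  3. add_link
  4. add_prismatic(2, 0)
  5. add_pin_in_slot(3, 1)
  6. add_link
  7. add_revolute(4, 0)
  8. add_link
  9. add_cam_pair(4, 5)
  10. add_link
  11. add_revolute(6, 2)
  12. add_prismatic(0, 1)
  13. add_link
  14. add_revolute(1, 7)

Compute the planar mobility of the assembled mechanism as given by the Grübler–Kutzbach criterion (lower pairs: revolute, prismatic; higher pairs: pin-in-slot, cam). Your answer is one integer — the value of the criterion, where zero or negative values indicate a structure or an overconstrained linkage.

(L,J1,J2)=(1,0,0); link0 fixed
link1: (2,0,0)
link2: (3,0,0)
link3: (4,0,0)
P 2-0 [J1]: (4,1,0)
PS 3-1 [J2]: (4,1,1)
link4: (5,1,1)
R 4-0 [J1]: (5,2,1)
link5: (6,2,1)
C 4-5 [J2]: (6,2,2)
link6: (7,2,2)
R 6-2 [J1]: (7,3,2)
P 0-1 [J1]: (7,4,2)
link7: (8,4,2)
R 1-7 [J1]: (8,5,2)
Grübler: 3·7 − 2·5 − 2 = 9

M = 9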